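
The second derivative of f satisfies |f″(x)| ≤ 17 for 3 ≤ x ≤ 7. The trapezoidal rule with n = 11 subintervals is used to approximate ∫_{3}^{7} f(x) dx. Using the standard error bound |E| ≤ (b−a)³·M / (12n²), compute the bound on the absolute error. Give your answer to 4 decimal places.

0.7493

|E| ≤ (4)³·17 / (12·11²) = 1088/1452 = 0.7493.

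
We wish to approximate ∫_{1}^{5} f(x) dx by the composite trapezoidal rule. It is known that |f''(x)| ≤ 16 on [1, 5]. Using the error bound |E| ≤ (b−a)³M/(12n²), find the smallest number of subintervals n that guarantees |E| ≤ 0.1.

Need 1024/(12n²) ≤ 0.1.
n² ≥ 1024/(12·0.1) = 853.333 ⇒ n ≥ 29.2119, so the smallest n is 30.

30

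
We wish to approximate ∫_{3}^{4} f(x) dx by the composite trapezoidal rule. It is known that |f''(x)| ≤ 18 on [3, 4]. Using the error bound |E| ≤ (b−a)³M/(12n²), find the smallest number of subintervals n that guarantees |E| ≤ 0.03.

8

Need 18/(12n²) ≤ 0.03.
n² ≥ 18/(12·0.03) = 50 ⇒ n ≥ 7.0711, so the smallest n is 8.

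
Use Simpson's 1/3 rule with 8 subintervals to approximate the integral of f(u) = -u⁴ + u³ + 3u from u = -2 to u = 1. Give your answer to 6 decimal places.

h = (1 − (-2))/8 = 0.375.
Nodes u₀,…,u₈ = -2, -1.625, -1.25, -0.875, -0.5, -0.125, 0.25, 0.625, 1.
f(u) = -u⁴ + u³ + 3u: f₀=-30, f₁=-16.138916015625, f₂=-8.14453125, f₃=-3.881103515625, f₄=-1.6875, f₅=-0.377197265625, f₆=0.76171875, f₇=1.966552734375, f₈=3.
(h/3)·[f₀ + 4f₁ + 2f₂ + 4f₃ + 2f₄ + 4f₅ + 2f₆ + 4f₇ + f₈] = 0.125·(-118.86328125) = -14.857910.

-14.857910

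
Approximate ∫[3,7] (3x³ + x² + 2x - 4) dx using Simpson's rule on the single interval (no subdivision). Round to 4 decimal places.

S = (b−a)/6 · [f(3) + 4f(5) + f(7)] = 0.666667·[92 + 4·406 + 1088] = 1869.3333.

1869.3333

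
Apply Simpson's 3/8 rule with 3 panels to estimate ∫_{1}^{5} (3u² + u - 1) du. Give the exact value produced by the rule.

h = (5 − 1)/3 = 1.333333.
Nodes u₀,…,u₃ = 1, 2.333333, 3.666667, 5.
f(u) = 3u² + u - 1: f₀=3, f₁=17.666667, f₂=43, f₃=79.
(3h/8)·[f₀ + 3f₁ + 3f₂ + f₃] = 0.5·(264) = 132.

132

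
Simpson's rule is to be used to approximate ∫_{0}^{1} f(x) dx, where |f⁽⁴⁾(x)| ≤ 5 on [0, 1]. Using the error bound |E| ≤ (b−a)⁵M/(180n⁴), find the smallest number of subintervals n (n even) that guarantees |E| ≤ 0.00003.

6

Need 5/(180n⁴) ≤ 0.00003.
n⁴ ≥ 5/(180·0.00003) = 925.926 ⇒ n ≥ 5.5163, so the smallest even n is 6. (n must be even for Simpson's rule.)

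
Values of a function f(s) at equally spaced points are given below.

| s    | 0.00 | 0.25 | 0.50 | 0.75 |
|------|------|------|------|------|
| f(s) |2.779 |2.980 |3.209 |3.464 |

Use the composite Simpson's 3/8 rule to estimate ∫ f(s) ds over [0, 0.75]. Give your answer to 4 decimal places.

h = 0.25, n = 3.
(3h/8)·[y₀ + 3y₁ + 3y₂ + y₃] = 0.09375·(24.810) = 2.3259.

2.3259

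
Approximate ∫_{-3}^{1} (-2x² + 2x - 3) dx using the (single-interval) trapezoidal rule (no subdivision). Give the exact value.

-60

T = (b−a)/2 · [f(-3) + f(1)] = 2·[(-27) + (-3)] = -60.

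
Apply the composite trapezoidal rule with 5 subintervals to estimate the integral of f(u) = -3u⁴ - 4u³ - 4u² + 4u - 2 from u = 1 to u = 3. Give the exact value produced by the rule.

h = (3 − 1)/5 = 0.4.
Nodes u₀,…,u₅ = 1, 1.4, 1.8, 2.2, 2.6, 3.
f(u) = -3u⁴ - 4u³ - 4u² + 4u - 2: f₀=-9, f₁=-26.7408, f₂=-62.5808, f₃=-125.4288, f₄=-226.0368, f₅=-377.
(h/2)·[f₀ + 2f₁ + 2f₂ + 2f₃ + 2f₄ + f₅] = 0.2·(-1267.5744) = -253.51488.

-253.51488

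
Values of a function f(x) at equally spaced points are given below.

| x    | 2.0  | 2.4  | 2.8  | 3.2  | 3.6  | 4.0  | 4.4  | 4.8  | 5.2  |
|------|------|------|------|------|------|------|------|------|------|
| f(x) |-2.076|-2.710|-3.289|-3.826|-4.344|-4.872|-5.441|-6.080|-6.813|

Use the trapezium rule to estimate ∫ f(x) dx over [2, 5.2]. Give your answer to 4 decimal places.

-14.0026

h = 0.4, n = 8.
(h/2)·[y₀ + 2y₁ + 2y₂ + 2y₃ + 2y₄ + 2y₅ + 2y₆ + 2y₇ + y₈] = 0.2·(-70.013) = -14.0026.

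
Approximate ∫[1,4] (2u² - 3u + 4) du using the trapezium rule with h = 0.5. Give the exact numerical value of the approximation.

h = (4 − 1)/6 = 0.5.
Nodes u₀,…,u₆ = 1, 1.5, 2, 2.5, 3, 3.5, 4.
f(u) = 2u² - 3u + 4: f₀=3, f₁=4, f₂=6, f₃=9, f₄=13, f₅=18, f₆=24.
(h/2)·[f₀ + 2f₁ + 2f₂ + 2f₃ + 2f₄ + 2f₅ + f₆] = 0.25·(127) = 31.75.

31.75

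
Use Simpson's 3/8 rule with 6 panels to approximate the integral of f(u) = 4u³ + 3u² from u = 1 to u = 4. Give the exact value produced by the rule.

h = (4 − 1)/6 = 0.5.
Nodes u₀,…,u₆ = 1, 1.5, 2, 2.5, 3, 3.5, 4.
f(u) = 4u³ + 3u²: f₀=7, f₁=20.25, f₂=44, f₃=81.25, f₄=135, f₅=208.25, f₆=304.
(3h/8)·[f₀ + 3f₁ + 3f₂ + 2f₃ + 3f₄ + 3f₅ + f₆] = 0.1875·(1696) = 318.

318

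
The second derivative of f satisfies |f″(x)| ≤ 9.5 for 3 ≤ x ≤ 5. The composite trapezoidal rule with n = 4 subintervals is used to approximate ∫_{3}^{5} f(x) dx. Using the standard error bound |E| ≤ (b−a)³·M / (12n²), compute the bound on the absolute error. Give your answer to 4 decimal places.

0.3958

|E| ≤ (2)³·9.5 / (12·4²) = 76/192 = 0.3958.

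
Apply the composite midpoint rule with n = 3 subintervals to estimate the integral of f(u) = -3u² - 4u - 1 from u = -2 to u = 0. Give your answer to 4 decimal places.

-1.7778

h = (0 − (-2))/3 = 0.666667.
Midpoints m₁,…,m₃ = -1.666667, -1, -0.333333.
f(m₁)=-2.666667, f(m₂)=0, f(m₃)=0.
h·[f(m₁) + f(m₂) + f(m₃)] = 0.666667·(-2.666667) = -1.7778.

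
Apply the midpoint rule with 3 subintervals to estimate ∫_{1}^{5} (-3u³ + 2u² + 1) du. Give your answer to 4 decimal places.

h = (5 − 1)/3 = 1.333333.
Midpoints m₁,…,m₃ = 1.666667, 3, 4.333333.
f(m₁)=-7.333333, f(m₂)=-62, f(m₃)=-205.555556.
h·[f(m₁) + f(m₂) + f(m₃)] = 1.333333·(-274.888889) = -366.5185.

-366.5185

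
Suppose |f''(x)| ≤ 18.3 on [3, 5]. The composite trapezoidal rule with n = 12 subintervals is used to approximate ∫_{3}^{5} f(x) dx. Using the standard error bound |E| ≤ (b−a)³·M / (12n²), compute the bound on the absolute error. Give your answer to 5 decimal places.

|E| ≤ (2)³·18.3 / (12·12²) = 146.4/1728 = 0.08472.

0.08472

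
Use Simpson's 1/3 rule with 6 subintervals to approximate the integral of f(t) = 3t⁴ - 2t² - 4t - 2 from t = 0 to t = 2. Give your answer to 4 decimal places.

h = (2 − 0)/6 = 0.333333.
Nodes t₀,…,t₆ = 0, 0.333333, 0.666667, 1, 1.333333, 1.666667, 2.
f(t) = 3t⁴ - 2t² - 4t - 2: f₀=-2, f₁=-3.518519, f₂=-4.962963, f₃=-5, f₄=-1.407407, f₅=8.925926, f₆=30.
(h/3)·[f₀ + 4f₁ + 2f₂ + 4f₃ + 2f₄ + 4f₅ + f₆] = 0.111111·(16.888889) = 1.8765.

1.8765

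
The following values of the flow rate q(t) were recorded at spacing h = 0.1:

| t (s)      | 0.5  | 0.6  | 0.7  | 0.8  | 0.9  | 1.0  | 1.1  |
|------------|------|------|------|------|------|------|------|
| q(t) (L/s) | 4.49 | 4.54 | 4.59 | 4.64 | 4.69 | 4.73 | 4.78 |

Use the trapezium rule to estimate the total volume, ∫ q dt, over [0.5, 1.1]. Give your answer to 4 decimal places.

2.7825

h = 0.1, n = 6.
(h/2)·[y₀ + 2y₁ + 2y₂ + 2y₃ + 2y₄ + 2y₅ + y₆] = 0.05·(55.65) = 2.7825.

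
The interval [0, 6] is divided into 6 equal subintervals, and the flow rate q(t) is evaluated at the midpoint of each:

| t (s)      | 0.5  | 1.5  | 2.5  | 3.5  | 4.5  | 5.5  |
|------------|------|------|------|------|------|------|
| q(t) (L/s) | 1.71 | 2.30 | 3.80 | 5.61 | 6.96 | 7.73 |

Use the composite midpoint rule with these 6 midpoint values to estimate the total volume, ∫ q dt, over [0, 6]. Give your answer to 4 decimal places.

28.1100

h = 1, n = 6.
h·[y(m₁) + y(m₂) + y(m₃) + y(m₄) + y(m₅) + y(m₆)] = 1·(28.11) = 28.1100.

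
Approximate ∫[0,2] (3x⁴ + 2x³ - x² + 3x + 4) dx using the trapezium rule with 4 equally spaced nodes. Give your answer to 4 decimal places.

h = (2 − 0)/3 = 0.666667.
Nodes x₀,…,x₃ = 0, 0.666667, 1.333333, 2.
f(x) = 3x⁴ + 2x³ - x² + 3x + 4: f₀=4, f₁=6.740741, f₂=20.444444, f₃=70.
(h/2)·[f₀ + 2f₁ + 2f₂ + f₃] = 0.333333·(128.370370) = 42.7901.

42.7901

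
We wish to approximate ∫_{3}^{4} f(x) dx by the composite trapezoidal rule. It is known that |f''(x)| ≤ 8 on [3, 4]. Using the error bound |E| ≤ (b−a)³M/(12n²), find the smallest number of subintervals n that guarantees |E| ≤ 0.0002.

58

Need 8/(12n²) ≤ 0.0002.
n² ≥ 8/(12·0.0002) = 3333.33 ⇒ n ≥ 57.7350, so the smallest n is 58.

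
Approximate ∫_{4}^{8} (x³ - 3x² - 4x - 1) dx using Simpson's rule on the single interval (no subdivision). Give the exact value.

S = (b−a)/6 · [f(4) + 4f(6) + f(8)] = 0.666667·[(-1) + 4·83 + 287] = 412.

412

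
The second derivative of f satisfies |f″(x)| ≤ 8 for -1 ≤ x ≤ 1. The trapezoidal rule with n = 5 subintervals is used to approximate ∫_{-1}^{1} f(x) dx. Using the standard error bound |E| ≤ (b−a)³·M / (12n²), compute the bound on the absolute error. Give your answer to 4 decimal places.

|E| ≤ (2)³·8 / (12·5²) = 64/300 = 0.2133.

0.2133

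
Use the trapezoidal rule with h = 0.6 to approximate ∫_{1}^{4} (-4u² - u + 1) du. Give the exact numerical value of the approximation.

-89.22

h = (4 − 1)/5 = 0.6.
Nodes u₀,…,u₅ = 1, 1.6, 2.2, 2.8, 3.4, 4.
f(u) = -4u² - u + 1: f₀=-4, f₁=-10.84, f₂=-20.56, f₃=-33.16, f₄=-48.64, f₅=-67.
(h/2)·[f₀ + 2f₁ + 2f₂ + 2f₃ + 2f₄ + f₅] = 0.3·(-297.4) = -89.22.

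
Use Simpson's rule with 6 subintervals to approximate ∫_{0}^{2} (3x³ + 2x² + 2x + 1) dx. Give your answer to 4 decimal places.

h = (2 − 0)/6 = 0.333333.
Nodes x₀,…,x₆ = 0, 0.333333, 0.666667, 1, 1.333333, 1.666667, 2.
f(x) = 3x³ + 2x² + 2x + 1: f₀=1, f₁=2, f₂=4.111111, f₃=8, f₄=14.333333, f₅=23.777778, f₆=37.
(h/3)·[f₀ + 4f₁ + 2f₂ + 4f₃ + 2f₄ + 4f₅ + f₆] = 0.111111·(210) = 23.3333.

23.3333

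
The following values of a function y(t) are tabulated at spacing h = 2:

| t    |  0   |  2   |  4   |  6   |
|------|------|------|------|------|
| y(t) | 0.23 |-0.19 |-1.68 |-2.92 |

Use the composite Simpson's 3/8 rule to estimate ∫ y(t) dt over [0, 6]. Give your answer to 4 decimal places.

-6.2250

h = 2, n = 3.
(3h/8)·[y₀ + 3y₁ + 3y₂ + y₃] = 0.75·(-8.30) = -6.2250.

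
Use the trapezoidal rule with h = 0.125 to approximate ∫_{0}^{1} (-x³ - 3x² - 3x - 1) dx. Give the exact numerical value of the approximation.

h = (1 − 0)/8 = 0.125.
Nodes x₀,…,x₈ = 0, 0.125, 0.25, 0.375, 0.5, 0.625, 0.75, 0.875, 1.
f(x) = -x³ - 3x² - 3x - 1: f₀=-1, f₁=-1.423828125, f₂=-1.953125, f₃=-2.599609375, f₄=-3.375, f₅=-4.291015625, f₆=-5.359375, f₇=-6.591796875, f₈=-8.
(h/2)·[f₀ + 2f₁ + 2f₂ + 2f₃ + 2f₄ + 2f₅ + 2f₆ + 2f₇ + f₈] = 0.0625·(-60.1875) = -3.76171875.

-3.76171875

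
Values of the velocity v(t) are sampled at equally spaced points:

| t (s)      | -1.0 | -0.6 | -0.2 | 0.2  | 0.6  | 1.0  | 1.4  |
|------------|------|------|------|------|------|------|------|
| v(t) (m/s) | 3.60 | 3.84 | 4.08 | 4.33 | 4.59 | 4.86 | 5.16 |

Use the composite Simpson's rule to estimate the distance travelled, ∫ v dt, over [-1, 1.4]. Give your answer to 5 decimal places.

h = 0.4, n = 6.
(h/3)·[y₀ + 4y₁ + 2y₂ + 4y₃ + 2y₄ + 4y₅ + y₆] = 0.133333·(78.22) = 10.42933.

10.42933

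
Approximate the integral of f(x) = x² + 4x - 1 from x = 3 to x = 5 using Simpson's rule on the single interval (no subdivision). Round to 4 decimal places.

62.6667

S = (b−a)/6 · [f(3) + 4f(4) + f(5)] = 0.333333·[20 + 4·31 + 44] = 62.6667.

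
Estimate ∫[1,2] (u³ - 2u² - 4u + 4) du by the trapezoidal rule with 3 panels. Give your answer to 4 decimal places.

h = (2 − 1)/3 = 0.333333.
Nodes u₀,…,u₃ = 1, 1.333333, 1.666667, 2.
f(u) = u³ - 2u² - 4u + 4: f₀=-1, f₁=-2.518519, f₂=-3.592593, f₃=-4.
(h/2)·[f₀ + 2f₁ + 2f₂ + f₃] = 0.166667·(-17.222222) = -2.8704.

-2.8704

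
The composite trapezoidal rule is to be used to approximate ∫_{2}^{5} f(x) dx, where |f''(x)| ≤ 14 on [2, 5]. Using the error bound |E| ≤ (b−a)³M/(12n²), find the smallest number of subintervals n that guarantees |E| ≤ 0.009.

Need 378/(12n²) ≤ 0.009.
n² ≥ 378/(12·0.009) = 3500 ⇒ n ≥ 59.1608, so the smallest n is 60.

60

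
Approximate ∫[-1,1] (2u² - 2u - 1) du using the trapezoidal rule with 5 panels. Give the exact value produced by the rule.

h = (1 − (-1))/5 = 0.4.
Nodes u₀,…,u₅ = -1, -0.6, -0.2, 0.2, 0.6, 1.
f(u) = 2u² - 2u - 1: f₀=3, f₁=0.92, f₂=-0.52, f₃=-1.32, f₄=-1.48, f₅=-1.
(h/2)·[f₀ + 2f₁ + 2f₂ + 2f₃ + 2f₄ + f₅] = 0.2·(-2.8) = -0.56.

-0.56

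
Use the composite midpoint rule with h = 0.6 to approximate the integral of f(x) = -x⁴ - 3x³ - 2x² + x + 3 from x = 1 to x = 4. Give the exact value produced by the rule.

-415.37634

h = (4 − 1)/5 = 0.6.
Midpoints m₁,…,m₅ = 1.3, 1.9, 2.5, 3.1, 3.7.
f(m₁)=-8.5271, f(m₂)=-35.9291, f(m₃)=-92.9375, f(m₄)=-194.8451, f(m₅)=-360.0551.
h·[f(m₁) + f(m₂) + f(m₃) + f(m₄) + f(m₅)] = 0.6·(-692.2939) = -415.37634.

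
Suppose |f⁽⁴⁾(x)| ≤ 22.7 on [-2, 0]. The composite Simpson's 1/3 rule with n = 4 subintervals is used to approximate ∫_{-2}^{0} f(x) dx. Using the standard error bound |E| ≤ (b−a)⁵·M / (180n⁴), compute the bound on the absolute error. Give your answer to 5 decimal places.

0.01576

|E| ≤ (2)⁵·22.7 / (180·4⁴) = 726.4/46080 = 0.01576.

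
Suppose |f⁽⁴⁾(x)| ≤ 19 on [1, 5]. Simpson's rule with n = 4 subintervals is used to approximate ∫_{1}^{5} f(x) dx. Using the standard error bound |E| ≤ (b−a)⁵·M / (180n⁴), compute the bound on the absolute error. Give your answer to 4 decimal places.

|E| ≤ (4)⁵·19 / (180·4⁴) = 19456/46080 = 0.4222.

0.4222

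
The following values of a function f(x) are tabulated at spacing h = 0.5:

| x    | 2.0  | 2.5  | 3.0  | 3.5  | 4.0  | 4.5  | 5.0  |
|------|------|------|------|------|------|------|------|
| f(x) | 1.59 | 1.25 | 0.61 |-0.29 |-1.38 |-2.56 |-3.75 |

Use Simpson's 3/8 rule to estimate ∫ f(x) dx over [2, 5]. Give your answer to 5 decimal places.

-1.68375

h = 0.5, n = 6.
(3h/8)·[y₀ + 3y₁ + 3y₂ + 2y₃ + 3y₄ + 3y₅ + y₆] = 0.1875·(-8.98) = -1.68375.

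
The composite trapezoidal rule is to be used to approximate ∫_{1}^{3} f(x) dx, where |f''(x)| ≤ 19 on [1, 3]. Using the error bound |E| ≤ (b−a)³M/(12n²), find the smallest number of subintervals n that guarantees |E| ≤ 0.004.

57

Need 152/(12n²) ≤ 0.004.
n² ≥ 152/(12·0.004) = 3166.67 ⇒ n ≥ 56.2731, so the smallest n is 57.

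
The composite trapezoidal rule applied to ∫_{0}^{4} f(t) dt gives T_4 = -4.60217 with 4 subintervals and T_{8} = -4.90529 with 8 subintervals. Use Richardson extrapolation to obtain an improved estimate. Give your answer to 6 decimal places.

R = (4·T_{8} − T_4) / 3 = (4·(-4.90529) − (-4.60217))/3 = (-15.01899)/3 = -5.006330.

-5.006330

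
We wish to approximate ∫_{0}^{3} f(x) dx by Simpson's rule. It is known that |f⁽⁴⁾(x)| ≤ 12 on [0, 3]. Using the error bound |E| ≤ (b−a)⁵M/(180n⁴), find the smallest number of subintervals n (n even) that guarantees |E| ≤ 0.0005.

14

Need 2916/(180n⁴) ≤ 0.0005.
n⁴ ≥ 2916/(180·0.0005) = 32400 ⇒ n ≥ 13.4164, so the smallest even n is 14. (n must be even for Simpson's rule.)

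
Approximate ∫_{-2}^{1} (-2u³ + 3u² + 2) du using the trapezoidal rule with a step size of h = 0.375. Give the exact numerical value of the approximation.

h = (1 − (-2))/8 = 0.375.
Nodes u₀,…,u₈ = -2, -1.625, -1.25, -0.875, -0.5, -0.125, 0.25, 0.625, 1.
f(u) = -2u³ + 3u² + 2: f₀=30, f₁=18.50390625, f₂=10.59375, f₃=5.63671875, f₄=3, f₅=2.05078125, f₆=2.15625, f₇=2.68359375, f₈=3.
(h/2)·[f₀ + 2f₁ + 2f₂ + 2f₃ + 2f₄ + 2f₅ + 2f₆ + 2f₇ + f₈] = 0.1875·(122.25) = 22.921875.

22.921875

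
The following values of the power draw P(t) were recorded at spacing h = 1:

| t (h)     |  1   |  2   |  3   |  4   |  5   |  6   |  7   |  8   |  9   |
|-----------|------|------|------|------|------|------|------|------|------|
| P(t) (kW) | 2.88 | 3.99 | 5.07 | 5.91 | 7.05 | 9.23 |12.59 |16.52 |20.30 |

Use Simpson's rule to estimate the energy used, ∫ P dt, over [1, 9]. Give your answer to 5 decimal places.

h = 1, n = 8.
(h/3)·[y₀ + 4y₁ + 2y₂ + 4y₃ + 2y₄ + 4y₅ + 2y₆ + 4y₇ + y₈] = 0.333333·(215.20) = 71.73333.

71.73333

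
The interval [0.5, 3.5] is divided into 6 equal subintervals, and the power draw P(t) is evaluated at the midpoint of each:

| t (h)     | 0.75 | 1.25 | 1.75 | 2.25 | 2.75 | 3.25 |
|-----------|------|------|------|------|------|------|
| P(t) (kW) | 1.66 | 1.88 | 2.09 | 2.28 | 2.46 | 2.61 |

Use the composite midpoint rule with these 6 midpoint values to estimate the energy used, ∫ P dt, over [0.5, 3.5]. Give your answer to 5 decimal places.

h = 0.5, n = 6.
h·[y(m₁) + y(m₂) + y(m₃) + y(m₄) + y(m₅) + y(m₆)] = 0.5·(12.98) = 6.49000.

6.49000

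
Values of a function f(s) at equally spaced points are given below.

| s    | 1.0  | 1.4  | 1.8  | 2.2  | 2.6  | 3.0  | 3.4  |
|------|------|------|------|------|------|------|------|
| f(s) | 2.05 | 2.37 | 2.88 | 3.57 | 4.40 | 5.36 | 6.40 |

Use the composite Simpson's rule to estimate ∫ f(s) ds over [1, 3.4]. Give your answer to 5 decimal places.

9.09467

h = 0.4, n = 6.
(h/3)·[y₀ + 4y₁ + 2y₂ + 4y₃ + 2y₄ + 4y₅ + y₆] = 0.133333·(68.21) = 9.09467.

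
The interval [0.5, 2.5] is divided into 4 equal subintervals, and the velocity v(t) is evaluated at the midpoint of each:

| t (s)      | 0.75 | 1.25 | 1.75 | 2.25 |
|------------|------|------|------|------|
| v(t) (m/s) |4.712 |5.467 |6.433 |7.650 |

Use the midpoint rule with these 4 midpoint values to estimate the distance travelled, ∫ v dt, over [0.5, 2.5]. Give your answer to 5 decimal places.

12.13100

h = 0.5, n = 4.
h·[y(m₁) + y(m₂) + y(m₃) + y(m₄)] = 0.5·(24.262) = 12.13100.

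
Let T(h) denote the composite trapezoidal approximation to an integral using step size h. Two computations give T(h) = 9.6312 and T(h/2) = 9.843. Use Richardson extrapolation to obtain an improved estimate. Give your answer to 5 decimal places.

R = (4·T(h/2) − T(h)) / 3 = (4·9.843 − 9.6312)/3 = (29.7408)/3 = 9.91360.

9.91360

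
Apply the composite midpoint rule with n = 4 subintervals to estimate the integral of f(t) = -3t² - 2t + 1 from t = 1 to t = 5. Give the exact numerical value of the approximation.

-143

h = (5 − 1)/4 = 1.
Midpoints m₁,…,m₄ = 1.5, 2.5, 3.5, 4.5.
f(m₁)=-8.75, f(m₂)=-22.75, f(m₃)=-42.75, f(m₄)=-68.75.
h·[f(m₁) + f(m₂) + f(m₃) + f(m₄)] = 1·(-143) = -143.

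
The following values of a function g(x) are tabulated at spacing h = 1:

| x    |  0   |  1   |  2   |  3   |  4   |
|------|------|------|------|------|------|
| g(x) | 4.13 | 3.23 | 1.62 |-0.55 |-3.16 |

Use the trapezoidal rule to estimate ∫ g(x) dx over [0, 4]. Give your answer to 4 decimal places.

4.7850

h = 1, n = 4.
(h/2)·[y₀ + 2y₁ + 2y₂ + 2y₃ + y₄] = 0.5·(9.57) = 4.7850.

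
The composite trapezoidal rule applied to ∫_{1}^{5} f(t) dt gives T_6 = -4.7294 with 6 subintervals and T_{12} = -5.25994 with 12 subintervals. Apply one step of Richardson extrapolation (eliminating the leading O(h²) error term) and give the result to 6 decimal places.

R = (4·T_{12} − T_6) / 3 = (4·(-5.25994) − (-4.7294))/3 = (-16.31036)/3 = -5.436787.

-5.436787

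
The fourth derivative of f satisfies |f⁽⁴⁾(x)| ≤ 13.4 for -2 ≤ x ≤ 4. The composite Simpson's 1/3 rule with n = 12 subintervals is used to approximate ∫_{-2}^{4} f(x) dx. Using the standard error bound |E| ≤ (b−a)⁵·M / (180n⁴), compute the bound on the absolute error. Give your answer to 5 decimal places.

0.02792

|E| ≤ (6)⁵·13.4 / (180·12⁴) = 104198.4/3732480 = 0.02792.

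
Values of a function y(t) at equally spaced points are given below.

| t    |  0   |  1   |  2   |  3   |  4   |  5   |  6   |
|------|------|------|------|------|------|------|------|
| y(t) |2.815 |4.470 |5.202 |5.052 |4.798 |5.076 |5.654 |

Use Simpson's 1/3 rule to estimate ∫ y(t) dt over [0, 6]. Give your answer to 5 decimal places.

28.95367

h = 1, n = 6.
(h/3)·[y₀ + 4y₁ + 2y₂ + 4y₃ + 2y₄ + 4y₅ + y₆] = 0.333333·(86.861) = 28.95367.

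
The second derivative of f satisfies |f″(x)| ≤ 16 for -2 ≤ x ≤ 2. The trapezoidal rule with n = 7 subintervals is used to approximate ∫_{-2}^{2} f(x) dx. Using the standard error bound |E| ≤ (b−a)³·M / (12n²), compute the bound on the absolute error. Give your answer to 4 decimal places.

|E| ≤ (4)³·16 / (12·7²) = 1024/588 = 1.7415.

1.7415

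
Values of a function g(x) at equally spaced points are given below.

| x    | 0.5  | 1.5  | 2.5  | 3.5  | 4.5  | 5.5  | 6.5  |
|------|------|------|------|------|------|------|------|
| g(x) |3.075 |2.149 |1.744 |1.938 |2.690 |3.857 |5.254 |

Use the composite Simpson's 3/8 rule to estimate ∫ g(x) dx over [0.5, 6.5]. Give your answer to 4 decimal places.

h = 1, n = 6.
(3h/8)·[y₀ + 3y₁ + 3y₂ + 2y₃ + 3y₄ + 3y₅ + y₆] = 0.375·(43.525) = 16.3219.

16.3219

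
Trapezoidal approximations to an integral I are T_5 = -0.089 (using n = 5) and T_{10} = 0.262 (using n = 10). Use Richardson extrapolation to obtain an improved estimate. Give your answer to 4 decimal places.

0.3790

R = (4·T_{10} − T_5) / 3 = (4·0.262 − (-0.089))/3 = (1.137)/3 = 0.3790.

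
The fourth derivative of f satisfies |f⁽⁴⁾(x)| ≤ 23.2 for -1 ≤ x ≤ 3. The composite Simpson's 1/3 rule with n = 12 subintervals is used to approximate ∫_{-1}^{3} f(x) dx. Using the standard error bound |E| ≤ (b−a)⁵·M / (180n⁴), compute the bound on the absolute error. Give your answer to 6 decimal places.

0.006365

|E| ≤ (4)⁵·23.2 / (180·12⁴) = 23756.8/3732480 = 0.006365.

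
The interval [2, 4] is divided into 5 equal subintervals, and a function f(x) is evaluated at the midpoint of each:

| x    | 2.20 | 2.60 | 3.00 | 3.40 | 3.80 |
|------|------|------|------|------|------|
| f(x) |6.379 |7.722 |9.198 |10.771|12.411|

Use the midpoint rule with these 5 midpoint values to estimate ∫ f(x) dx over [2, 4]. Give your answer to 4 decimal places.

18.5924

h = 0.4, n = 5.
h·[y(m₁) + y(m₂) + y(m₃) + y(m₄) + y(m₅)] = 0.4·(46.481) = 18.5924.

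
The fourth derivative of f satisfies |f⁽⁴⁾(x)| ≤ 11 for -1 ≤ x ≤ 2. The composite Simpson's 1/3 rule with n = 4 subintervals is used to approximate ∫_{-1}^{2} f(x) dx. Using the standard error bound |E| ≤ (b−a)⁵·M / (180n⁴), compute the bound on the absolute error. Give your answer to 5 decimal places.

0.05801

|E| ≤ (3)⁵·11 / (180·4⁴) = 2673/46080 = 0.05801.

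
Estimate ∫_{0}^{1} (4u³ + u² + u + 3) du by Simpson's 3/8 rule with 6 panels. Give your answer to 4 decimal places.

4.8333

h = (1 − 0)/6 = 0.166667.
Nodes u₀,…,u₆ = 0, 0.166667, 0.333333, 0.5, 0.666667, 0.833333, 1.
f(u) = 4u³ + u² + u + 3: f₀=3, f₁=3.212963, f₂=3.592593, f₃=4.25, f₄=5.296296, f₅=6.842593, f₆=9.
(3h/8)·[f₀ + 3f₁ + 3f₂ + 2f₃ + 3f₄ + 3f₅ + f₆] = 0.0625·(77.333333) = 4.8333.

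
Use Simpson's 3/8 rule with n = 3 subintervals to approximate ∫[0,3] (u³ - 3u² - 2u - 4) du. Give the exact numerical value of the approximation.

-27.75

h = (3 − 0)/3 = 1.
Nodes u₀,…,u₃ = 0, 1, 2, 3.
f(u) = u³ - 3u² - 2u - 4: f₀=-4, f₁=-8, f₂=-12, f₃=-10.
(3h/8)·[f₀ + 3f₁ + 3f₂ + f₃] = 0.375·(-74) = -27.75.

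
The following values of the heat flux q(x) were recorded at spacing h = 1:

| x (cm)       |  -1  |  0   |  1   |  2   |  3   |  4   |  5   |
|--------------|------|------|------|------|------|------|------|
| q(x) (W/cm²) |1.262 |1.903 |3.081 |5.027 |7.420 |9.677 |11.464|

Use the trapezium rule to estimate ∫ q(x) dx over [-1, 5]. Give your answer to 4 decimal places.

h = 1, n = 6.
(h/2)·[y₀ + 2y₁ + 2y₂ + 2y₃ + 2y₄ + 2y₅ + y₆] = 0.5·(66.942) = 33.4710.

33.4710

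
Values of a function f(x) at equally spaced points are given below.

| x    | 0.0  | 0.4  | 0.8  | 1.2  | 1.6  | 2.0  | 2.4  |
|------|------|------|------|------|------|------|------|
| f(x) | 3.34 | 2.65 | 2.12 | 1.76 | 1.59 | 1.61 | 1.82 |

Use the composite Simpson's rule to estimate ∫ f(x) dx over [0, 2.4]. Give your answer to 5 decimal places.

h = 0.4, n = 6.
(h/3)·[y₀ + 4y₁ + 2y₂ + 4y₃ + 2y₄ + 4y₅ + y₆] = 0.133333·(36.66) = 4.88800.

4.88800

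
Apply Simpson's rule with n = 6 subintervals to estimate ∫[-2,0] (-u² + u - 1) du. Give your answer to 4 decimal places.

-6.6667

h = (0 − (-2))/6 = 0.333333.
Nodes u₀,…,u₆ = -2, -1.666667, -1.333333, -1, -0.666667, -0.333333, 0.
f(u) = -u² + u - 1: f₀=-7, f₁=-5.444444, f₂=-4.111111, f₃=-3, f₄=-2.111111, f₅=-1.444444, f₆=-1.
(h/3)·[f₀ + 4f₁ + 2f₂ + 4f₃ + 2f₄ + 4f₅ + f₆] = 0.111111·(-60) = -6.6667.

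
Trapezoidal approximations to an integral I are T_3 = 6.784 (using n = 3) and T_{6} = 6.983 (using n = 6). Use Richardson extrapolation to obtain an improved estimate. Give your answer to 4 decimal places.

7.0493

R = (4·T_{6} − T_3) / 3 = (4·6.983 − 6.784)/3 = (21.148)/3 = 7.0493.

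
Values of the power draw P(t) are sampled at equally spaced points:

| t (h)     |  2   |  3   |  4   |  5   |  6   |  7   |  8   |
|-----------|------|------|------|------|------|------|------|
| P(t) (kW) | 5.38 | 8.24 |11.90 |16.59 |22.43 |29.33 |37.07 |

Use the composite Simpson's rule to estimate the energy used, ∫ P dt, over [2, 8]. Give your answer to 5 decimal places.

109.25000

h = 1, n = 6.
(h/3)·[y₀ + 4y₁ + 2y₂ + 4y₃ + 2y₄ + 4y₅ + y₆] = 0.333333·(327.75) = 109.25000.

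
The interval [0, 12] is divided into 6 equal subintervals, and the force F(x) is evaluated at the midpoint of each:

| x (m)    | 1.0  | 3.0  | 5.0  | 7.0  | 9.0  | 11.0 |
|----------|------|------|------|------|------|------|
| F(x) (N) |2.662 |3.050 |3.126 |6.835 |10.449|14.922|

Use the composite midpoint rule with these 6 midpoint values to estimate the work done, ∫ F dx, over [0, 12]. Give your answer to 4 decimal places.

h = 2, n = 6.
h·[y(m₁) + y(m₂) + y(m₃) + y(m₄) + y(m₅) + y(m₆)] = 2·(41.044) = 82.0880.

82.0880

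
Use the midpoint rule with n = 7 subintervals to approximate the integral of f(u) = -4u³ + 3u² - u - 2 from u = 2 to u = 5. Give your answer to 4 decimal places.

h = (5 − 2)/7 = 0.428571.
Midpoints m₁,…,m₇ = 2.214286, 2.642857, 3.071429, 3.5, 3.928571, 4.357143, 4.785714.
f(m₁)=-32.932216, f(m₂)=-57.526968, f(m₃)=-92.669825, f(m₄)=-140.25, f(m₅)=-202.156706, f(m₆)=-280.279155, f(m₇)=-376.506560.
h·[f(m₁) + f(m₂) + f(m₃) + f(m₄) + f(m₅) + f(m₆) + f(m₇)] = 0.428571·(-1182.321429) = -506.7092.

-506.7092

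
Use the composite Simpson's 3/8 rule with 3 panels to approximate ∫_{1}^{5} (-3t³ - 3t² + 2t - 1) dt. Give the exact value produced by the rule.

h = (5 − 1)/3 = 1.333333.
Nodes t₀,…,t₃ = 1, 2.333333, 3.666667, 5.
f(t) = -3t³ - 3t² + 2t - 1: f₀=-5, f₁=-50.777778, f₂=-181.888889, f₃=-441.
(3h/8)·[f₀ + 3f₁ + 3f₂ + f₃] = 0.5·(-1144) = -572.

-572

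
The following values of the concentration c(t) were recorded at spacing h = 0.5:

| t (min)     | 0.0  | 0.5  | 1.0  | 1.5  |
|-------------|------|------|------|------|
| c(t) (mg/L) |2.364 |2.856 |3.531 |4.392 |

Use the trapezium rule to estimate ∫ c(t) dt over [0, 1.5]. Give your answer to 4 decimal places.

h = 0.5, n = 3.
(h/2)·[y₀ + 2y₁ + 2y₂ + y₃] = 0.25·(19.530) = 4.8825.

4.8825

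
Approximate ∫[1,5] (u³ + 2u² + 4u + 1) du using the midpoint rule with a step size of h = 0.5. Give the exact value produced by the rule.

h = (5 − 1)/8 = 0.5.
Midpoints m₁,…,m₈ = 1.25, 1.75, 2.25, 2.75, 3.25, 3.75, 4.25, 4.75.
f(m₁)=11.078125, f(m₂)=19.484375, f(m₃)=31.515625, f(m₄)=47.921875, f(m₅)=69.453125, f(m₆)=96.859375, f(m₇)=130.890625, f(m₈)=172.296875.
h·[f(m₁) + f(m₂) + f(m₃) + f(m₄) + f(m₅) + f(m₆) + f(m₇) + f(m₈)] = 0.5·(579.5) = 289.75.

289.75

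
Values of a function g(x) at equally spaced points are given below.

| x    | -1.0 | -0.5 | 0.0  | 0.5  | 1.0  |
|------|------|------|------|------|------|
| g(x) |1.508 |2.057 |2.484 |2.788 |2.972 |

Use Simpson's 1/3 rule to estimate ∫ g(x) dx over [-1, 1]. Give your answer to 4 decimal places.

h = 0.5, n = 4.
(h/3)·[y₀ + 4y₁ + 2y₂ + 4y₃ + y₄] = 0.166667·(28.828) = 4.8047.

4.8047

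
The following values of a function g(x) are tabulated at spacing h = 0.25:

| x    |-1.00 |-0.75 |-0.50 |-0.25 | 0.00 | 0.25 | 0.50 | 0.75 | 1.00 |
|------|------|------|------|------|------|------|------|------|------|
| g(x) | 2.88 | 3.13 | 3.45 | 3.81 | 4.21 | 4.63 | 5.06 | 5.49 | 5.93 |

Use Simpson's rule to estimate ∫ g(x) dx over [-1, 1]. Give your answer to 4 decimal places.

h = 0.25, n = 8.
(h/3)·[y₀ + 4y₁ + 2y₂ + 4y₃ + 2y₄ + 4y₅ + 2y₆ + 4y₇ + y₈] = 0.083333·(102.49) = 8.5408.

8.5408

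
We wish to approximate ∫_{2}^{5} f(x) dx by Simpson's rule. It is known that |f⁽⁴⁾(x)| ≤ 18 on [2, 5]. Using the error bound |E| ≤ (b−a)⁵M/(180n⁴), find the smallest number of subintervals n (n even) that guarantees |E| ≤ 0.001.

14

Need 4374/(180n⁴) ≤ 0.001.
n⁴ ≥ 4374/(180·0.001) = 24300 ⇒ n ≥ 12.4854, so the smallest even n is 14. (n must be even for Simpson's rule.)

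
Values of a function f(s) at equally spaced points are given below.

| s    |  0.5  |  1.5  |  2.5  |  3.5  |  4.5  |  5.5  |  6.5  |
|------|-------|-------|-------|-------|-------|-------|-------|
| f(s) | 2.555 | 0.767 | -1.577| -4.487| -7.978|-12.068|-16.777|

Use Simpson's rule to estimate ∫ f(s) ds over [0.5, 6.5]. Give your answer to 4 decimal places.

-32.1613

h = 1, n = 6.
(h/3)·[y₀ + 4y₁ + 2y₂ + 4y₃ + 2y₄ + 4y₅ + y₆] = 0.333333·(-96.484) = -32.1613.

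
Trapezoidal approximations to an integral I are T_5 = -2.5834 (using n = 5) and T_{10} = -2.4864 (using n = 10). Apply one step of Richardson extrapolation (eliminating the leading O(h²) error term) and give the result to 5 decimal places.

R = (4·T_{10} − T_5) / 3 = (4·(-2.4864) − (-2.5834))/3 = (-7.3622)/3 = -2.45407.

-2.45407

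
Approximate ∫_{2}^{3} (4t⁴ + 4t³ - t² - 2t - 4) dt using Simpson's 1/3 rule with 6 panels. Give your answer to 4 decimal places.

h = (3 − 2)/6 = 0.166667.
Nodes t₀,…,t₆ = 2, 2.166667, 2.333333, 2.5, 2.666667, 2.833333, 3.
f(t) = 4t⁴ + 4t³ - t² - 2t - 4: f₀=84, f₁=115.808642, f₂=155.271605, f₃=203.5, f₄=261.679012, f₅=331.067901, f₆=413.
(h/3)·[f₀ + 4f₁ + 2f₂ + 4f₃ + 2f₄ + 4f₅ + f₆] = 0.055556·(3932.407407) = 218.4671.

218.4671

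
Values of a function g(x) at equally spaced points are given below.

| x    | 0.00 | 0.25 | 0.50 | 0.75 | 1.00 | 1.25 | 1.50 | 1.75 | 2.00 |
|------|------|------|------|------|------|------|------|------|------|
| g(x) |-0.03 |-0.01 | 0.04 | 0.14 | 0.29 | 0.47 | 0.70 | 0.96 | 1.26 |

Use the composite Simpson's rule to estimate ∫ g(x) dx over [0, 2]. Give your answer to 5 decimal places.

h = 0.25, n = 8.
(h/3)·[y₀ + 4y₁ + 2y₂ + 4y₃ + 2y₄ + 4y₅ + 2y₆ + 4y₇ + y₈] = 0.083333·(9.53) = 0.79417.

0.79417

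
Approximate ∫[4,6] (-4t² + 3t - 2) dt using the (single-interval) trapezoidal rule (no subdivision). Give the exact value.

T = (b−a)/2 · [f(4) + f(6)] = 1·[(-54) + (-128)] = -182.

-182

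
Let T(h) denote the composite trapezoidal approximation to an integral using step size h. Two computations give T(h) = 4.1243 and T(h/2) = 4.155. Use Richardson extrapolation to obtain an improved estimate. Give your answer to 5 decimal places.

R = (4·T(h/2) − T(h)) / 3 = (4·4.155 − 4.1243)/3 = (12.4957)/3 = 4.16523.

4.16523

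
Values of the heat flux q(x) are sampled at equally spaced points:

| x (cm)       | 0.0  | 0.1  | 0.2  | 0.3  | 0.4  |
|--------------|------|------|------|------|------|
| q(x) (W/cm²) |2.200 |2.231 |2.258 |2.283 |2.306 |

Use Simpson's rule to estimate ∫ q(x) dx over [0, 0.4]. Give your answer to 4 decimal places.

h = 0.1, n = 4.
(h/3)·[y₀ + 4y₁ + 2y₂ + 4y₃ + y₄] = 0.033333·(27.078) = 0.9026.

0.9026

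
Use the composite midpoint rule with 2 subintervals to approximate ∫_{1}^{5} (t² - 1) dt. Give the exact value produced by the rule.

36

h = (5 − 1)/2 = 2.
Midpoints m₁,…,m₂ = 2, 4.
f(m₁)=3, f(m₂)=15.
h·[f(m₁) + f(m₂)] = 2·(18) = 36.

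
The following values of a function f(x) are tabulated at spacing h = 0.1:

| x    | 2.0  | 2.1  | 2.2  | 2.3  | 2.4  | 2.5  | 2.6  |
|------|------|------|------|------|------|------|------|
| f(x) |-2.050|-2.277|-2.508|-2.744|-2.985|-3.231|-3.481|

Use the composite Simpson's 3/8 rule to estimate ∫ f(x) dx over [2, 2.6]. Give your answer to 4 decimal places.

-1.6508

h = 0.1, n = 6.
(3h/8)·[y₀ + 3y₁ + 3y₂ + 2y₃ + 3y₄ + 3y₅ + y₆] = 0.0375·(-44.022) = -1.6508.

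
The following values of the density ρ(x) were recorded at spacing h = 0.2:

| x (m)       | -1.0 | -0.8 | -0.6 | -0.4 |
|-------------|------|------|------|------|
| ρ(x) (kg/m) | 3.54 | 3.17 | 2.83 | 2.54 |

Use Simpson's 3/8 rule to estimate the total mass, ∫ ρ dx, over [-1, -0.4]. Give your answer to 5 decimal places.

h = 0.2, n = 3.
(3h/8)·[y₀ + 3y₁ + 3y₂ + y₃] = 0.075·(24.08) = 1.80600.

1.80600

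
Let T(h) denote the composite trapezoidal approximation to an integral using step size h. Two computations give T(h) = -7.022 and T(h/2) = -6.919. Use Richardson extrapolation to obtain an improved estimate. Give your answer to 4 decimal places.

R = (4·T(h/2) − T(h)) / 3 = (4·(-6.919) − (-7.022))/3 = (-20.654)/3 = -6.8847.

-6.8847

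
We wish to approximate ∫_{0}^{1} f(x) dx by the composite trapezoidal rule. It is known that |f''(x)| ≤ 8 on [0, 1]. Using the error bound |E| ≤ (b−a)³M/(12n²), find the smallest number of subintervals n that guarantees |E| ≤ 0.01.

9

Need 8/(12n²) ≤ 0.01.
n² ≥ 8/(12·0.01) = 66.6667 ⇒ n ≥ 8.1650, so the smallest n is 9.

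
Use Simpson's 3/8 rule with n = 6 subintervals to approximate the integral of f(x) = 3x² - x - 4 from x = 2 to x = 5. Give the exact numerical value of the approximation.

94.5

h = (5 − 2)/6 = 0.5.
Nodes x₀,…,x₆ = 2, 2.5, 3, 3.5, 4, 4.5, 5.
f(x) = 3x² - x - 4: f₀=6, f₁=12.25, f₂=20, f₃=29.25, f₄=40, f₅=52.25, f₆=66.
(3h/8)·[f₀ + 3f₁ + 3f₂ + 2f₃ + 3f₄ + 3f₅ + f₆] = 0.1875·(504) = 94.5.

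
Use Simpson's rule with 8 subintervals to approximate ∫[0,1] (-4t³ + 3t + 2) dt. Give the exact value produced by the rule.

h = (1 − 0)/8 = 0.125.
Nodes t₀,…,t₈ = 0, 0.125, 0.25, 0.375, 0.5, 0.625, 0.75, 0.875, 1.
f(t) = -4t³ + 3t + 2: f₀=2, f₁=2.3671875, f₂=2.6875, f₃=2.9140625, f₄=3, f₅=2.8984375, f₆=2.5625, f₇=1.9453125, f₈=1.
(h/3)·[f₀ + 4f₁ + 2f₂ + 4f₃ + 2f₄ + 4f₅ + 2f₆ + 4f₇ + f₈] = 0.041667·(60) = 2.5.

2.5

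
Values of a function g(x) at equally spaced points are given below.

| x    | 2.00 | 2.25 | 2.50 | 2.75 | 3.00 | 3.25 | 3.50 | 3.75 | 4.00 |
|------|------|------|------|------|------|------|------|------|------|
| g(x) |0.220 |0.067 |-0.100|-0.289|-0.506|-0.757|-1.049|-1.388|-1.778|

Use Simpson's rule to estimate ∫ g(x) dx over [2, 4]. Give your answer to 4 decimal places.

-1.1947

h = 0.25, n = 8.
(h/3)·[y₀ + 4y₁ + 2y₂ + 4y₃ + 2y₄ + 4y₅ + 2y₆ + 4y₇ + y₈] = 0.083333·(-14.336) = -1.1947.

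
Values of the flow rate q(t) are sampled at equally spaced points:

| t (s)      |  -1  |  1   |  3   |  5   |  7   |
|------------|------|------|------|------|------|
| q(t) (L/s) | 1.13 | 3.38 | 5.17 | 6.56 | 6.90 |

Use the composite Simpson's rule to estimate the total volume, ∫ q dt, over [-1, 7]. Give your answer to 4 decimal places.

h = 2, n = 4.
(h/3)·[y₀ + 4y₁ + 2y₂ + 4y₃ + y₄] = 0.666667·(58.13) = 38.7533.

38.7533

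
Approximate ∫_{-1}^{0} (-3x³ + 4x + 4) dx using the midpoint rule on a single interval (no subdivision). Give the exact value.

M = (b−a)·f(-0.5) = 1·(2.375) = 2.375.

2.375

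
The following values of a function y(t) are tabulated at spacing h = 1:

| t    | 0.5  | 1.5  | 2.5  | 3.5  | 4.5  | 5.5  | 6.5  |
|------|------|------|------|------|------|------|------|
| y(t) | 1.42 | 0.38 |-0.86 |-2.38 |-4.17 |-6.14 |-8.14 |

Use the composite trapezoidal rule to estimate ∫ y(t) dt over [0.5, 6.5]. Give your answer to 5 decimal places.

h = 1, n = 6.
(h/2)·[y₀ + 2y₁ + 2y₂ + 2y₃ + 2y₄ + 2y₅ + y₆] = 0.5·(-33.06) = -16.53000.

-16.53000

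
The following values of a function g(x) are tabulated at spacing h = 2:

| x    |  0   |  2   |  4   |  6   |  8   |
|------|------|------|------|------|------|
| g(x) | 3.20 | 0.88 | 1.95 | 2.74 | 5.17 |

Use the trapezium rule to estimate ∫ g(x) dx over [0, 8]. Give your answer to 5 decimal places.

h = 2, n = 4.
(h/2)·[y₀ + 2y₁ + 2y₂ + 2y₃ + y₄] = 1·(19.51) = 19.51000.

19.51000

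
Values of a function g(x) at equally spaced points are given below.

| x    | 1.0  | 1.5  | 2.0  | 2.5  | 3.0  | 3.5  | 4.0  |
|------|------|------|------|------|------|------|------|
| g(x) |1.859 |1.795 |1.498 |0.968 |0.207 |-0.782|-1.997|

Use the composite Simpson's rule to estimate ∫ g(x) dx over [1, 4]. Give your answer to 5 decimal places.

1.86600

h = 0.5, n = 6.
(h/3)·[y₀ + 4y₁ + 2y₂ + 4y₃ + 2y₄ + 4y₅ + y₆] = 0.166667·(11.196) = 1.86600.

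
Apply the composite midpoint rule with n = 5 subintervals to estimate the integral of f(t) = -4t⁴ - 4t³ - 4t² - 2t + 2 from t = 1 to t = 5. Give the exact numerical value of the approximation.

-3243.28448

h = (5 − 1)/5 = 0.8.
Midpoints m₁,…,m₅ = 1.4, 2.2, 3, 3.8, 4.6.
f(m₁)=-34.9824, f(m₂)=-158.0544, f(m₃)=-472, f(m₄)=-1116.9024, f(m₅)=-2272.1664.
h·[f(m₁) + f(m₂) + f(m₃) + f(m₄) + f(m₅)] = 0.8·(-4054.1056) = -3243.28448.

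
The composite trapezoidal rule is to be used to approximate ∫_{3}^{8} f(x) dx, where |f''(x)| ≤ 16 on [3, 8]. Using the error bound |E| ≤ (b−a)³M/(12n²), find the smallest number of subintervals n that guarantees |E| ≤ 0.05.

Need 2000/(12n²) ≤ 0.05.
n² ≥ 2000/(12·0.05) = 3333.33 ⇒ n ≥ 57.7350, so the smallest n is 58.

58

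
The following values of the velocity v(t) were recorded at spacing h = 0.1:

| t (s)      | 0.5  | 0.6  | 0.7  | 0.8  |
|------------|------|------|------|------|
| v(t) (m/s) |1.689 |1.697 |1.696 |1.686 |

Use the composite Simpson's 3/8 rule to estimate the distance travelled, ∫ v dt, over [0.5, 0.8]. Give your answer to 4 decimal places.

0.5083

h = 0.1, n = 3.
(3h/8)·[y₀ + 3y₁ + 3y₂ + y₃] = 0.0375·(13.554) = 0.5083.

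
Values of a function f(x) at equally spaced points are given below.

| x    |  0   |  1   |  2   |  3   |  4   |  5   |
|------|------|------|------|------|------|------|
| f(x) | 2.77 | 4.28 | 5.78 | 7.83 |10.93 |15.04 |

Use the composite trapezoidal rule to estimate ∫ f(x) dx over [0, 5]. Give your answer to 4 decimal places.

h = 1, n = 5.
(h/2)·[y₀ + 2y₁ + 2y₂ + 2y₃ + 2y₄ + y₅] = 0.5·(75.45) = 37.7250.

37.7250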